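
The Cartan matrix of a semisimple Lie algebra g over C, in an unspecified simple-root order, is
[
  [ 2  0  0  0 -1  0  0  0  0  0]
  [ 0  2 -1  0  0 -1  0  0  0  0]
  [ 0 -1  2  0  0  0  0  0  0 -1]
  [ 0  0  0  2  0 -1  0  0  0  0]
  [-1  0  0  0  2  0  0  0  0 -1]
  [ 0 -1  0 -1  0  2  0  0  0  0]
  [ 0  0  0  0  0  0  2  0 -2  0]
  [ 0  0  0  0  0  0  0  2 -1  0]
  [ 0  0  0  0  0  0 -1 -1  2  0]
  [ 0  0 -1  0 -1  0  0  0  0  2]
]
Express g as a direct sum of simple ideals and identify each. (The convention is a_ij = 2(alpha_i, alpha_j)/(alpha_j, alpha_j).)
The diagram associated to this matrix has two connected components: the simple roots {alpha_1, alpha_2, alpha_3, alpha_4, alpha_5, alpha_6, alpha_10} form a chain of 7 nodes with single edges (A_7), and {alpha_7, alpha_8, alpha_9} form a chain of 3 nodes with a double edge at one end; the terminal node there is the unique long simple root (C_3). A semisimple Lie algebra decomposes uniquely as the direct sum of simple ideals, one per connected component of its Dynkin diagram, so g ≅ A_7 ⊕ C_3 (dimension 63 + 21 = 84).

A7 ⊕ C3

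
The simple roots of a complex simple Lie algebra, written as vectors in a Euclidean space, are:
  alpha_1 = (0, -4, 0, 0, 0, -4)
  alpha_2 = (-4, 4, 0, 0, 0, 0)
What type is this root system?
Compute the Cartan integers a_ij = 2(alpha_i, alpha_j)/(alpha_j, alpha_j); the resulting 2x2 Cartan matrix is
[[2, -1], [-1, 2]].
All simple roots have the same length, so the diagram is simply laced. The associated Dynkin diagram is a chain of 2 nodes with single edges (A_2), so the type is A_2 (the algebra sl(3)).

A_2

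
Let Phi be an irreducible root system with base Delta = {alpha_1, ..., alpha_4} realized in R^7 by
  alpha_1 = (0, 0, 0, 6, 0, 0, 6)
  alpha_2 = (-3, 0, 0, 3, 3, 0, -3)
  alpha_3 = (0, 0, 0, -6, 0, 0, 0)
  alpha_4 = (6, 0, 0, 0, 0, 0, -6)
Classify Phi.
Compute the Cartan integers a_ij = 2(alpha_i, alpha_j)/(alpha_j, alpha_j); the resulting 4x4 Cartan matrix is
[[2, 0, -2, -1], [0, 2, -1, 0], [-1, -1, 2, 0], [-1, 0, 0, 2]].
The roots have two lengths (squared-length ratio 2:1); the short ones are alpha_{2,3}. The associated Dynkin diagram is a chain of 4 nodes with a double edge between the middle two (F_4), so the type is F_4.

type F_4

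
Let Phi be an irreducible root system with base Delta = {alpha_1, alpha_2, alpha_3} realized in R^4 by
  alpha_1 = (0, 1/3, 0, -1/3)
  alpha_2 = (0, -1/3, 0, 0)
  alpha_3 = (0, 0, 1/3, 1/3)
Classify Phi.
Compute the Cartan integers a_ij = 2(alpha_i, alpha_j)/(alpha_j, alpha_j); the resulting 3x3 Cartan matrix is
[[2, -2, -1], [-1, 2, 0], [-1, 0, 2]].
The roots have two lengths (squared-length ratio 2:1); the short ones are alpha_{2}. The associated Dynkin diagram is a chain of 3 nodes with a double edge at one end; the terminal node there is the unique short simple root (B_3), so the type is B_3 (the algebra so(7)).

B_3 (so(7))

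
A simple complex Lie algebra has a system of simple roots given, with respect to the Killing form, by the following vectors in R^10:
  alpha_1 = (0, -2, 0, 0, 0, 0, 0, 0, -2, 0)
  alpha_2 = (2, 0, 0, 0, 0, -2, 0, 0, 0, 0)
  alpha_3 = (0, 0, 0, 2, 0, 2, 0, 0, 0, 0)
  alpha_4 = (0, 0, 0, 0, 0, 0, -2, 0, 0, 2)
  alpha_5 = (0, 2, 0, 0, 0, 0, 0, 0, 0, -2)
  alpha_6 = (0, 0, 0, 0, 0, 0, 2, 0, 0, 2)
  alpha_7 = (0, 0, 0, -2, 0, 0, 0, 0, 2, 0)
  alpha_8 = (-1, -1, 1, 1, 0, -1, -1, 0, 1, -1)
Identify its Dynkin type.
E_8

Compute the Cartan integers a_ij = 2(alpha_i, alpha_j)/(alpha_j, alpha_j); the resulting 8x8 Cartan matrix is
[[2, 0, 0, 0, -1, 0, -1, 0], [0, 2, -1, 0, 0, 0, 0, 0], [0, -1, 2, 0, 0, 0, -1, 0], [0, 0, 0, 2, -1, 0, 0, 0], [-1, 0, 0, -1, 2, -1, 0, 0], [0, 0, 0, 0, -1, 2, 0, -1], [-1, 0, -1, 0, 0, 0, 2, 0], [0, 0, 0, 0, 0, -1, 0, 2]].
All simple roots have the same length, so the diagram is simply laced. The associated Dynkin diagram is a chain of 7 nodes with one extra node attached to the third node from one end (E_8), so the type is E_8.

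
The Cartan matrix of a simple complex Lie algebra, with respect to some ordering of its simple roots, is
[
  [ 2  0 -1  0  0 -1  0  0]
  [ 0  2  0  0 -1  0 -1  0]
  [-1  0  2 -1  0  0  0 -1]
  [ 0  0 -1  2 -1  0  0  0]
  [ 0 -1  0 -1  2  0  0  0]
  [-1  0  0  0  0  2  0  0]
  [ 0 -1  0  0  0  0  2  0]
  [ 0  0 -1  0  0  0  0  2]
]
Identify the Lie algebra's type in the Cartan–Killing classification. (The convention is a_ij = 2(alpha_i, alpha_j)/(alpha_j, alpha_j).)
E8

The matrix has rank 8 with 2's on the diagonal. Reading the off-diagonal entries as Dynkin edges (a single edge where a_ij = a_ji = -1; a double or triple edge where a_ij * a_ji = 2 or 3), the diagram is a chain of 7 nodes with one extra node attached to the third node from one end (E_8). One simple-root ordering that puts it in standard form is (alpha_6, alpha_8, alpha_1, alpha_3, alpha_4, alpha_5, alpha_2, alpha_7). So the algebra is type E_8.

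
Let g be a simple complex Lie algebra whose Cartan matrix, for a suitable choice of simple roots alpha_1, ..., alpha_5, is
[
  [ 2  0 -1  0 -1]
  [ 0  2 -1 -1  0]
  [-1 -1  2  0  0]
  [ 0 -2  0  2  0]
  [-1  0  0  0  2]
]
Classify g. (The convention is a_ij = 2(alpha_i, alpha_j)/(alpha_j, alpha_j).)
The matrix has rank 5 with 2's on the diagonal. Reading the off-diagonal entries as Dynkin edges (a single edge where a_ij = a_ji = -1; a double or triple edge where a_ij * a_ji = 2 or 3), the diagram is a chain of 5 nodes with a double edge at one end; the terminal node there is the unique long simple root (C_5). One simple-root ordering that puts it in standard form is (alpha_5, alpha_1, alpha_3, alpha_2, alpha_4). So the algebra is type C_5, i.e. sp(10).

type C_5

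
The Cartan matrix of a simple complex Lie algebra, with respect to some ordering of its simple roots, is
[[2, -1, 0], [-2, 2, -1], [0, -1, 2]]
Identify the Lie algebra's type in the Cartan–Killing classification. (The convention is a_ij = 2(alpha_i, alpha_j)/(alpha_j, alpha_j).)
B_3 (so(7))

The matrix has rank 3 with 2's on the diagonal. Reading the off-diagonal entries as Dynkin edges (a single edge where a_ij = a_ji = -1; a double or triple edge where a_ij * a_ji = 2 or 3), the diagram is a chain of 3 nodes with a double edge at one end; the terminal node there is the unique short simple root (B_3). One simple-root ordering that puts it in standard form is (alpha_3, alpha_2, alpha_1). So the algebra is type B_3, i.e. so(7).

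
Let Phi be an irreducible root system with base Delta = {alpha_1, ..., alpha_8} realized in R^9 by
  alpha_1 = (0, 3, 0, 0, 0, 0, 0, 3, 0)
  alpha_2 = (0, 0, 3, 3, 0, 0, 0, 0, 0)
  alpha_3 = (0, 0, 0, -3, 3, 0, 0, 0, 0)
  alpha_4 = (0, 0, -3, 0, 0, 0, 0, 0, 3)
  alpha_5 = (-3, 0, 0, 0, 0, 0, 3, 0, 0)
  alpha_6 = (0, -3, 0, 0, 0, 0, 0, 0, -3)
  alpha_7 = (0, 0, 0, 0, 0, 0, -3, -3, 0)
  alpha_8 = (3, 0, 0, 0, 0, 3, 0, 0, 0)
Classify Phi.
Compute the Cartan integers a_ij = 2(alpha_i, alpha_j)/(alpha_j, alpha_j); the resulting 8x8 Cartan matrix is
[[2, 0, 0, 0, 0, -1, -1, 0], [0, 2, -1, -1, 0, 0, 0, 0], [0, -1, 2, 0, 0, 0, 0, 0], [0, -1, 0, 2, 0, -1, 0, 0], [0, 0, 0, 0, 2, 0, -1, -1], [-1, 0, 0, -1, 0, 2, 0, 0], [-1, 0, 0, 0, -1, 0, 2, 0], [0, 0, 0, 0, -1, 0, 0, 2]].
All simple roots have the same length, so the diagram is simply laced. The associated Dynkin diagram is a chain of 8 nodes with single edges (A_8), so the type is A_8 (the algebra sl(9)).

A_8 (sl(9))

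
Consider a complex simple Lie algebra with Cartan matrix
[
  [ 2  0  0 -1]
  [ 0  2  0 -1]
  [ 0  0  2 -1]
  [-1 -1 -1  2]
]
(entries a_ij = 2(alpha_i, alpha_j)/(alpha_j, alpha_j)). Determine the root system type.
type D_4

The matrix has rank 4 with 2's on the diagonal. Reading the off-diagonal entries as Dynkin edges (a single edge where a_ij = a_ji = -1; a double or triple edge where a_ij * a_ji = 2 or 3), the diagram is a chain of 2 nodes with a fork of two nodes at one end (D_4). One simple-root ordering that puts it in standard form is (alpha_1, alpha_4, alpha_3, alpha_2). So the algebra is type D_4, i.e. so(8).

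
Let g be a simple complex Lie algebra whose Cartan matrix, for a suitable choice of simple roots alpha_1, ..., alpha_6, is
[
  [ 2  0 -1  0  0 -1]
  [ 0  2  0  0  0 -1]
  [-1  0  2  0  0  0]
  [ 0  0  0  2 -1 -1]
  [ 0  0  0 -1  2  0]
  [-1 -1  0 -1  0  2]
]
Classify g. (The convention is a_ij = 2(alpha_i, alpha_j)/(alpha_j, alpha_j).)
E_6

The matrix has rank 6 with 2's on the diagonal. Reading the off-diagonal entries as Dynkin edges (a single edge where a_ij = a_ji = -1; a double or triple edge where a_ij * a_ji = 2 or 3), the diagram is a chain of 5 nodes with one extra node attached to the third node from one end (E_6). One simple-root ordering that puts it in standard form is (alpha_3, alpha_2, alpha_1, alpha_6, alpha_4, alpha_5). So the algebra is type E_6.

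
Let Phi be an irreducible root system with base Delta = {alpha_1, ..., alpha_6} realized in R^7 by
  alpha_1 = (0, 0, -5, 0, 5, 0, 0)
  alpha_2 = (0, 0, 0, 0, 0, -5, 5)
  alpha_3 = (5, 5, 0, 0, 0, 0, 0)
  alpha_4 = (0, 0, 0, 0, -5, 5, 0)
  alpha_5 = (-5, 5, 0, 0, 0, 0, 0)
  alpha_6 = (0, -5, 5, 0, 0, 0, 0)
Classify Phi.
D_6

Compute the Cartan integers a_ij = 2(alpha_i, alpha_j)/(alpha_j, alpha_j); the resulting 6x6 Cartan matrix is
[[2, 0, 0, -1, 0, -1], [0, 2, 0, -1, 0, 0], [0, 0, 2, 0, 0, -1], [-1, -1, 0, 2, 0, 0], [0, 0, 0, 0, 2, -1], [-1, 0, -1, 0, -1, 2]].
All simple roots have the same length, so the diagram is simply laced. The associated Dynkin diagram is a chain of 4 nodes with a fork of two nodes at one end (D_6), so the type is D_6 (the algebra so(12)).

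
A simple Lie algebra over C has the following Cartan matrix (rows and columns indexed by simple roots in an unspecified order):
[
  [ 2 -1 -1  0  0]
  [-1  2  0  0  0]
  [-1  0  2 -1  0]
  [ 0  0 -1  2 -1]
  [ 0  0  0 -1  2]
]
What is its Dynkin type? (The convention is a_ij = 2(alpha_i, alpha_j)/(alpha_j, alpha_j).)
The matrix has rank 5 with 2's on the diagonal. Reading the off-diagonal entries as Dynkin edges (a single edge where a_ij = a_ji = -1; a double or triple edge where a_ij * a_ji = 2 or 3), the diagram is a chain of 5 nodes with single edges (A_5). One simple-root ordering that puts it in standard form is (alpha_5, alpha_4, alpha_3, alpha_1, alpha_2). So the algebra is type A_5, i.e. sl(6).

type A_5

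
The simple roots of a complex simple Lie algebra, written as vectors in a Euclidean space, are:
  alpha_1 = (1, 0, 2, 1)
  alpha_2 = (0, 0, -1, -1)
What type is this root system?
type G_2

Compute the Cartan integers a_ij = 2(alpha_i, alpha_j)/(alpha_j, alpha_j); the resulting 2x2 Cartan matrix is
[[2, -3], [-1, 2]].
The roots have two lengths (squared-length ratio 3:1); the short ones are alpha_{2}. The associated Dynkin diagram is two nodes joined by a triple edge (G_2), so the type is G_2.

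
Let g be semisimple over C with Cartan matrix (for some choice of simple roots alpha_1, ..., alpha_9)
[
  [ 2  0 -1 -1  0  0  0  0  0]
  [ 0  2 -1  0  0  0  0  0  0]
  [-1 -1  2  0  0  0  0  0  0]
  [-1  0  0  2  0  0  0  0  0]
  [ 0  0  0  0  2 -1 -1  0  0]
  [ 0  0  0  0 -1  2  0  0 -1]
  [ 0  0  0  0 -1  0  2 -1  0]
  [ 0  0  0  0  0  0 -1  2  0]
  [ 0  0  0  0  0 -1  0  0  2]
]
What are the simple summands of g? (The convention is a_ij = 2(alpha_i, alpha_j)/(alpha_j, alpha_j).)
A4 + A5

The diagram associated to this matrix has two connected components: the simple roots {alpha_1, alpha_2, alpha_3, alpha_4} form a chain of 4 nodes with single edges (A_4), and {alpha_5, alpha_6, alpha_7, alpha_8, alpha_9} form a chain of 5 nodes with single edges (A_5). A semisimple Lie algebra decomposes uniquely as the direct sum of simple ideals, one per connected component of its Dynkin diagram, so g ≅ A_4 ⊕ A_5 (dimension 24 + 35 = 59).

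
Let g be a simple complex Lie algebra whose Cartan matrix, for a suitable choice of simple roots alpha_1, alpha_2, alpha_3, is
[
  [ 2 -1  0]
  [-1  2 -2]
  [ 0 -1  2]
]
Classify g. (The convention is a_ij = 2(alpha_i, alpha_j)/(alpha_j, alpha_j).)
type B_3

The matrix has rank 3 with 2's on the diagonal. Reading the off-diagonal entries as Dynkin edges (a single edge where a_ij = a_ji = -1; a double or triple edge where a_ij * a_ji = 2 or 3), the diagram is a chain of 3 nodes with a double edge at one end; the terminal node there is the unique short simple root (B_3). One simple-root ordering that puts it in standard form is (alpha_1, alpha_2, alpha_3). So the algebra is type B_3, i.e. so(7).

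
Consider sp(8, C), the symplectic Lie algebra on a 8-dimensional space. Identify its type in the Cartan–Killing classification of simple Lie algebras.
This is sp(8), which has dimension 8(8+1)/2 = 36 and rank 8/2 = 4. In the classification of classical Lie algebras, the symplectic algebra sp(2n) has type C_n; here n = 4, so the Dynkin diagram is a chain of 4 nodes with a double edge at one end; the terminal node there is the unique long simple root (C_4). Hence the type is C_4.

C_4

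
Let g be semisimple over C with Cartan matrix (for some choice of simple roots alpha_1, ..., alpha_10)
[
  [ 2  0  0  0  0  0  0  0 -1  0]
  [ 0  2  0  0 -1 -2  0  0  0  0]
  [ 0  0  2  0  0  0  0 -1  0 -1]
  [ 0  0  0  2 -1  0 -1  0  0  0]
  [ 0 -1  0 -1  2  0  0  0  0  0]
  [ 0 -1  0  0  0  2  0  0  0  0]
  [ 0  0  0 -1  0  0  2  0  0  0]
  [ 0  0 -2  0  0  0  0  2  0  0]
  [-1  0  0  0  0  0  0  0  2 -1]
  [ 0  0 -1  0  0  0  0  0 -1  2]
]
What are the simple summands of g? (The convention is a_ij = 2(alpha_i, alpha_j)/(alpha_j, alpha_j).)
B5 + C5

The diagram associated to this matrix has two connected components: the simple roots {alpha_2, alpha_4, alpha_5, alpha_6, alpha_7} form a chain of 5 nodes with a double edge at one end; the terminal node there is the unique short simple root (B_5), and {alpha_1, alpha_3, alpha_8, alpha_9, alpha_10} form a chain of 5 nodes with a double edge at one end; the terminal node there is the unique long simple root (C_5). A semisimple Lie algebra decomposes uniquely as the direct sum of simple ideals, one per connected component of its Dynkin diagram, so g ≅ B_5 ⊕ C_5 (dimension 55 + 55 = 110).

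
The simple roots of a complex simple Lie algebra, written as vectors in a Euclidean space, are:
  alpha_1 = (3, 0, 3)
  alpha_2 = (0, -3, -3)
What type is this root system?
A2

Compute the Cartan integers a_ij = 2(alpha_i, alpha_j)/(alpha_j, alpha_j); the resulting 2x2 Cartan matrix is
[[2, -1], [-1, 2]].
All simple roots have the same length, so the diagram is simply laced. The associated Dynkin diagram is a chain of 2 nodes with single edges (A_2), so the type is A_2 (the algebra sl(3)).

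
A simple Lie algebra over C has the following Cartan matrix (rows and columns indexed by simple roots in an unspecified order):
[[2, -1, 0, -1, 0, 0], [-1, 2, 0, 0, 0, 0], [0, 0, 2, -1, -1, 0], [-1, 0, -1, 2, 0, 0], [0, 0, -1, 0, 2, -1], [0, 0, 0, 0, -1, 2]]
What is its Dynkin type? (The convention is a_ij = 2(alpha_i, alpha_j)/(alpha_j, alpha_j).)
A_6

The matrix has rank 6 with 2's on the diagonal. Reading the off-diagonal entries as Dynkin edges (a single edge where a_ij = a_ji = -1; a double or triple edge where a_ij * a_ji = 2 or 3), the diagram is a chain of 6 nodes with single edges (A_6). One simple-root ordering that puts it in standard form is (alpha_2, alpha_1, alpha_4, alpha_3, alpha_5, alpha_6). So the algebra is type A_6, i.e. sl(7).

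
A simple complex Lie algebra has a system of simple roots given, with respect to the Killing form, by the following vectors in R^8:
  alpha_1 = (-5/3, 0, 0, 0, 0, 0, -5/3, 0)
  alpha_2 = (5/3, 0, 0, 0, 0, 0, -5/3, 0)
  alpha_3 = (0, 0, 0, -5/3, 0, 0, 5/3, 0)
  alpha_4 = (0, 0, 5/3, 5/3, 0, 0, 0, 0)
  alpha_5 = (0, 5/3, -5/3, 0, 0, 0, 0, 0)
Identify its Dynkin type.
Compute the Cartan integers a_ij = 2(alpha_i, alpha_j)/(alpha_j, alpha_j); the resulting 5x5 Cartan matrix is
[[2, 0, -1, 0, 0], [0, 2, -1, 0, 0], [-1, -1, 2, -1, 0], [0, 0, -1, 2, -1], [0, 0, 0, -1, 2]].
All simple roots have the same length, so the diagram is simply laced. The associated Dynkin diagram is a chain of 3 nodes with a fork of two nodes at one end (D_5), so the type is D_5 (the algebra so(10)).

D_5 (so(10))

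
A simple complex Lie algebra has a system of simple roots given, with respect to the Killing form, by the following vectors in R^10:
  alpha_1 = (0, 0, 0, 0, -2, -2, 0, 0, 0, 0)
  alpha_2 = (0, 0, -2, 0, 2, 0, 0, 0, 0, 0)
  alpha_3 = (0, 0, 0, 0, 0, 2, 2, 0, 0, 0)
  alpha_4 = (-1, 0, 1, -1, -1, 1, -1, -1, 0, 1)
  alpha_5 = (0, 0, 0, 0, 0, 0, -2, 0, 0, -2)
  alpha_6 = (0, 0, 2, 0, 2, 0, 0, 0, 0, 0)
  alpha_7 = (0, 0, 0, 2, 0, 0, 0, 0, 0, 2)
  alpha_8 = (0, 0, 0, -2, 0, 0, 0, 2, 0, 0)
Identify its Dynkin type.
E_8

Compute the Cartan integers a_ij = 2(alpha_i, alpha_j)/(alpha_j, alpha_j); the resulting 8x8 Cartan matrix is
[[2, -1, -1, 0, 0, -1, 0, 0], [-1, 2, 0, -1, 0, 0, 0, 0], [-1, 0, 2, 0, -1, 0, 0, 0], [0, -1, 0, 2, 0, 0, 0, 0], [0, 0, -1, 0, 2, 0, -1, 0], [-1, 0, 0, 0, 0, 2, 0, 0], [0, 0, 0, 0, -1, 0, 2, -1], [0, 0, 0, 0, 0, 0, -1, 2]].
All simple roots have the same length, so the diagram is simply laced. The associated Dynkin diagram is a chain of 7 nodes with one extra node attached to the third node from one end (E_8), so the type is E_8.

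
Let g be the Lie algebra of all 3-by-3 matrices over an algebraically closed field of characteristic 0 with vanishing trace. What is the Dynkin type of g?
type A_2

This is sl(3), which has dimension 3^2 - 1 = 8 and rank 3 - 1 = 2 (a Cartan subalgebra is the diagonal traceless matrices). In the classification of classical Lie algebras, the special linear algebra sl(n+1) has type A_n; here n = 2, so the Dynkin diagram is a chain of 2 nodes with single edges (A_2). Hence the type is A_2.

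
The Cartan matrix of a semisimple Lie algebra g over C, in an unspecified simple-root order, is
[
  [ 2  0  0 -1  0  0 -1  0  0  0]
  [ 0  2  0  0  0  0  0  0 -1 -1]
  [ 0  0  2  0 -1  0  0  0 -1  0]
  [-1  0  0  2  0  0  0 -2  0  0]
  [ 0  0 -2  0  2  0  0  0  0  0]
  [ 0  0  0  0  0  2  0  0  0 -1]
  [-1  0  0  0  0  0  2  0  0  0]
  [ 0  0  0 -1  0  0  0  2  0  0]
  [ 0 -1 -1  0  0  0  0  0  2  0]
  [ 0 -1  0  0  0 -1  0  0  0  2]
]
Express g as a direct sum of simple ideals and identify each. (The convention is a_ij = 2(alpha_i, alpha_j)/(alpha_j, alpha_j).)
The diagram associated to this matrix has two connected components: the simple roots {alpha_1, alpha_4, alpha_7, alpha_8} form a chain of 4 nodes with a double edge at one end; the terminal node there is the unique short simple root (B_4), and {alpha_2, alpha_3, alpha_5, alpha_6, alpha_9, alpha_10} form a chain of 6 nodes with a double edge at one end; the terminal node there is the unique long simple root (C_6). A semisimple Lie algebra decomposes uniquely as the direct sum of simple ideals, one per connected component of its Dynkin diagram, so g ≅ B_4 ⊕ C_6 (dimension 36 + 78 = 114).

type B_4 ⊕ type C_6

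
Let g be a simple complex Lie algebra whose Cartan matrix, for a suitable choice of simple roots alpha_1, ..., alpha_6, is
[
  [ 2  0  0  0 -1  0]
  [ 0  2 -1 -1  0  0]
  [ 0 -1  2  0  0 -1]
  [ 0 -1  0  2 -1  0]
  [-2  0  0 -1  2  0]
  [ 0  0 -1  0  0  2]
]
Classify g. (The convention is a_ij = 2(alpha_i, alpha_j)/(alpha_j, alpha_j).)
The matrix has rank 6 with 2's on the diagonal. Reading the off-diagonal entries as Dynkin edges (a single edge where a_ij = a_ji = -1; a double or triple edge where a_ij * a_ji = 2 or 3), the diagram is a chain of 6 nodes with a double edge at one end; the terminal node there is the unique short simple root (B_6). One simple-root ordering that puts it in standard form is (alpha_6, alpha_3, alpha_2, alpha_4, alpha_5, alpha_1). So the algebra is type B_6, i.e. so(13).

type B_6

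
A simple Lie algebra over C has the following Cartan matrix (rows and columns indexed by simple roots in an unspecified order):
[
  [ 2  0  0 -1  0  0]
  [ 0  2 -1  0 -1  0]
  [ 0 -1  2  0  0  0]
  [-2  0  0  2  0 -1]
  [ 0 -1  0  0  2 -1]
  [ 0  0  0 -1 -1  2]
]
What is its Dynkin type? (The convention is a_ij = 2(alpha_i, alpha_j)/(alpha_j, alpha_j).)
B_6 (so(13))

The matrix has rank 6 with 2's on the diagonal. Reading the off-diagonal entries as Dynkin edges (a single edge where a_ij = a_ji = -1; a double or triple edge where a_ij * a_ji = 2 or 3), the diagram is a chain of 6 nodes with a double edge at one end; the terminal node there is the unique short simple root (B_6). One simple-root ordering that puts it in standard form is (alpha_3, alpha_2, alpha_5, alpha_6, alpha_4, alpha_1). So the algebra is type B_6, i.e. so(13).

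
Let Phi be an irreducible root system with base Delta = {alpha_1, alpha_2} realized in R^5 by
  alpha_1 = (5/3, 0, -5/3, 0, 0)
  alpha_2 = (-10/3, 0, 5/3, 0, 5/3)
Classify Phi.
Compute the Cartan integers a_ij = 2(alpha_i, alpha_j)/(alpha_j, alpha_j); the resulting 2x2 Cartan matrix is
[[2, -1], [-3, 2]].
The roots have two lengths (squared-length ratio 3:1); the short ones are alpha_{1}. The associated Dynkin diagram is two nodes joined by a triple edge (G_2), so the type is G_2.

G2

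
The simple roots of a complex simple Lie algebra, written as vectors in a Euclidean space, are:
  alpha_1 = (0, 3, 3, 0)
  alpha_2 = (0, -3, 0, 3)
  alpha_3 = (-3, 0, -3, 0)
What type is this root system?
type A_3

Compute the Cartan integers a_ij = 2(alpha_i, alpha_j)/(alpha_j, alpha_j); the resulting 3x3 Cartan matrix is
[[2, -1, -1], [-1, 2, 0], [-1, 0, 2]].
All simple roots have the same length, so the diagram is simply laced. The associated Dynkin diagram is a chain of 3 nodes with single edges (A_3), so the type is A_3 (the algebra sl(4)).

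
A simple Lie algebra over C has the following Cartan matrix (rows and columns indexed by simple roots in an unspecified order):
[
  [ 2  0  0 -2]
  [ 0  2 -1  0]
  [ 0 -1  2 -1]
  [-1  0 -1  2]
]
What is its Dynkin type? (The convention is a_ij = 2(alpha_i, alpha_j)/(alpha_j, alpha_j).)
The matrix has rank 4 with 2's on the diagonal. Reading the off-diagonal entries as Dynkin edges (a single edge where a_ij = a_ji = -1; a double or triple edge where a_ij * a_ji = 2 or 3), the diagram is a chain of 4 nodes with a double edge at one end; the terminal node there is the unique long simple root (C_4). One simple-root ordering that puts it in standard form is (alpha_2, alpha_3, alpha_4, alpha_1). So the algebra is type C_4, i.e. sp(8).

C_4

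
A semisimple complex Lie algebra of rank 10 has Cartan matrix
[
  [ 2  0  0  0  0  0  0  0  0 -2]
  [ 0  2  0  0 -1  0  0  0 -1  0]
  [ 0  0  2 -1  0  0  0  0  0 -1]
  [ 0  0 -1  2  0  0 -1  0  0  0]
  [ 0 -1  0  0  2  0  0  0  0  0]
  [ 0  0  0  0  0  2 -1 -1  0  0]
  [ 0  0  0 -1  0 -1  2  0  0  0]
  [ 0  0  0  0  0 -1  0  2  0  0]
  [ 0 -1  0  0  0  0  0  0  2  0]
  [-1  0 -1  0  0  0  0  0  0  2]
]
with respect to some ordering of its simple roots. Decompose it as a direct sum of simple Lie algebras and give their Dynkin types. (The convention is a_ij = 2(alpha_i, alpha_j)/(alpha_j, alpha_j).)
The diagram associated to this matrix has two connected components: the simple roots {alpha_2, alpha_5, alpha_9} form a chain of 3 nodes with single edges (A_3), and {alpha_1, alpha_3, alpha_4, alpha_6, alpha_7, alpha_8, alpha_10} form a chain of 7 nodes with a double edge at one end; the terminal node there is the unique long simple root (C_7). A semisimple Lie algebra decomposes uniquely as the direct sum of simple ideals, one per connected component of its Dynkin diagram, so g ≅ A_3 ⊕ C_7 (dimension 15 + 105 = 120).

A_3 + C_7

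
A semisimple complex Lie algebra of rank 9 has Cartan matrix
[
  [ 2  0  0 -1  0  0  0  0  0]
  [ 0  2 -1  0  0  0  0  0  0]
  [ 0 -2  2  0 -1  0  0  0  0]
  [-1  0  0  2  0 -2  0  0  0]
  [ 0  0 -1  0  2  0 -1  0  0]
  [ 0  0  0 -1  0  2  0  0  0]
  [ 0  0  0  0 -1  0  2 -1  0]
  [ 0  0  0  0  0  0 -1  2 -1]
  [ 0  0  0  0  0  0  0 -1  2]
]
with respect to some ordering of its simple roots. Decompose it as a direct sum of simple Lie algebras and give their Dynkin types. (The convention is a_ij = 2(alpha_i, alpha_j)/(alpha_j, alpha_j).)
B_3 (so(7)) ⊕ B_6 (so(13))

The diagram associated to this matrix has two connected components: the simple roots {alpha_1, alpha_4, alpha_6} form a chain of 3 nodes with a double edge at one end; the terminal node there is the unique short simple root (B_3), and {alpha_2, alpha_3, alpha_5, alpha_7, alpha_8, alpha_9} form a chain of 6 nodes with a double edge at one end; the terminal node there is the unique short simple root (B_6). A semisimple Lie algebra decomposes uniquely as the direct sum of simple ideals, one per connected component of its Dynkin diagram, so g ≅ B_3 ⊕ B_6 (dimension 21 + 78 = 99).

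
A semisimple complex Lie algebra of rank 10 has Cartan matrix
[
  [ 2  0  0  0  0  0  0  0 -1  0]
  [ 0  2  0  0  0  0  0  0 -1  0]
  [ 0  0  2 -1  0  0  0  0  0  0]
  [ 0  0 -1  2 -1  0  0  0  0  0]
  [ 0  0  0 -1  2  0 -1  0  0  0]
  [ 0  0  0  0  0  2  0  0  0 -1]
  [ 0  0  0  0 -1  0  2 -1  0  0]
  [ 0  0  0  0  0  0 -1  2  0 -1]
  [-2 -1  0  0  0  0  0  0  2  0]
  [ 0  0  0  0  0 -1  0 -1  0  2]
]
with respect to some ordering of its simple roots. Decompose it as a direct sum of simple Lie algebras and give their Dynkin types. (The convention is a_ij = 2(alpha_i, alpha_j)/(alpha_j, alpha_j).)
The diagram associated to this matrix has two connected components: the simple roots {alpha_3, alpha_4, alpha_5, alpha_6, alpha_7, alpha_8, alpha_10} form a chain of 7 nodes with single edges (A_7), and {alpha_1, alpha_2, alpha_9} form a chain of 3 nodes with a double edge at one end; the terminal node there is the unique short simple root (B_3). A semisimple Lie algebra decomposes uniquely as the direct sum of simple ideals, one per connected component of its Dynkin diagram, so g ≅ A_7 ⊕ B_3 (dimension 63 + 21 = 84).

A_7 ⊕ B_3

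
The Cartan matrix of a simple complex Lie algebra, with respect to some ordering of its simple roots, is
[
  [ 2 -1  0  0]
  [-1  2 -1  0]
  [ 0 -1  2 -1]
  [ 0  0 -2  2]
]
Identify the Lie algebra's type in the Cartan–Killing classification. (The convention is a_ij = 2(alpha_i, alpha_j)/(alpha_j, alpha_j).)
C4

The matrix has rank 4 with 2's on the diagonal. Reading the off-diagonal entries as Dynkin edges (a single edge where a_ij = a_ji = -1; a double or triple edge where a_ij * a_ji = 2 or 3), the diagram is a chain of 4 nodes with a double edge at one end; the terminal node there is the unique long simple root (C_4). One simple-root ordering that puts it in standard form is (alpha_1, alpha_2, alpha_3, alpha_4). So the algebra is type C_4, i.e. sp(8).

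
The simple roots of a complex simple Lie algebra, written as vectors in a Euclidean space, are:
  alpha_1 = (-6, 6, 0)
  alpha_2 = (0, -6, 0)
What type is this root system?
Compute the Cartan integers a_ij = 2(alpha_i, alpha_j)/(alpha_j, alpha_j); the resulting 2x2 Cartan matrix is
[[2, -2], [-1, 2]].
The roots have two lengths (squared-length ratio 2:1); the short ones are alpha_{2}. The associated Dynkin diagram is a chain of 2 nodes with a double edge at one end; the terminal node there is the unique short simple root (B_2), so the type is B_2 (the algebra so(5)).

type B_2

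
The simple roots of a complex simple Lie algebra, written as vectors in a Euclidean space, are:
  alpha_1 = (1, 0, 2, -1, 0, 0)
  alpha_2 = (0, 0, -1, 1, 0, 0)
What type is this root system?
Compute the Cartan integers a_ij = 2(alpha_i, alpha_j)/(alpha_j, alpha_j); the resulting 2x2 Cartan matrix is
[[2, -3], [-1, 2]].
The roots have two lengths (squared-length ratio 3:1); the short ones are alpha_{2}. The associated Dynkin diagram is two nodes joined by a triple edge (G_2), so the type is G_2.

G_2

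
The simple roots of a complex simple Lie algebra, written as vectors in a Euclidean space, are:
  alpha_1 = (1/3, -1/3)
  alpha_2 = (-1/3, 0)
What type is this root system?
Compute the Cartan integers a_ij = 2(alpha_i, alpha_j)/(alpha_j, alpha_j); the resulting 2x2 Cartan matrix is
[[2, -2], [-1, 2]].
The roots have two lengths (squared-length ratio 2:1); the short ones are alpha_{2}. The associated Dynkin diagram is a chain of 2 nodes with a double edge at one end; the terminal node there is the unique short simple root (B_2), so the type is B_2 (the algebra so(5)).

B_2 (so(5))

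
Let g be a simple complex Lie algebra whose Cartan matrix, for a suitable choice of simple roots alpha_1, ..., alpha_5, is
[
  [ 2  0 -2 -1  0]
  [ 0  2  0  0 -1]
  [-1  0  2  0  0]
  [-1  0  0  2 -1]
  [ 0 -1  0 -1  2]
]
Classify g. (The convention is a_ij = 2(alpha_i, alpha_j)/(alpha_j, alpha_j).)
B_5 (so(11))

The matrix has rank 5 with 2's on the diagonal. Reading the off-diagonal entries as Dynkin edges (a single edge where a_ij = a_ji = -1; a double or triple edge where a_ij * a_ji = 2 or 3), the diagram is a chain of 5 nodes with a double edge at one end; the terminal node there is the unique short simple root (B_5). One simple-root ordering that puts it in standard form is (alpha_2, alpha_5, alpha_4, alpha_1, alpha_3). So the algebra is type B_5, i.e. so(11).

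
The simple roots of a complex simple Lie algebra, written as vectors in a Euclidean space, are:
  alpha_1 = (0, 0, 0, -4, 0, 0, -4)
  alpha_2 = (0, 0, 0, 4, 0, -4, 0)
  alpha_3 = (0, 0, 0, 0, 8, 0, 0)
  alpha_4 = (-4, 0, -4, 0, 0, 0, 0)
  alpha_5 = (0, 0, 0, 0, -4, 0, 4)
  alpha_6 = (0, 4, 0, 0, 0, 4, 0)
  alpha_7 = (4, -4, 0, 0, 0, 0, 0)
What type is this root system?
Compute the Cartan integers a_ij = 2(alpha_i, alpha_j)/(alpha_j, alpha_j); the resulting 7x7 Cartan matrix is
[[2, -1, 0, 0, -1, 0, 0], [-1, 2, 0, 0, 0, -1, 0], [0, 0, 2, 0, -2, 0, 0], [0, 0, 0, 2, 0, 0, -1], [-1, 0, -1, 0, 2, 0, 0], [0, -1, 0, 0, 0, 2, -1], [0, 0, 0, -1, 0, -1, 2]].
The roots have two lengths (squared-length ratio 2:1); the short ones are alpha_{1,2,4,5,6,7}. The associated Dynkin diagram is a chain of 7 nodes with a double edge at one end; the terminal node there is the unique long simple root (C_7), so the type is C_7 (the algebra sp(14)).

type C_7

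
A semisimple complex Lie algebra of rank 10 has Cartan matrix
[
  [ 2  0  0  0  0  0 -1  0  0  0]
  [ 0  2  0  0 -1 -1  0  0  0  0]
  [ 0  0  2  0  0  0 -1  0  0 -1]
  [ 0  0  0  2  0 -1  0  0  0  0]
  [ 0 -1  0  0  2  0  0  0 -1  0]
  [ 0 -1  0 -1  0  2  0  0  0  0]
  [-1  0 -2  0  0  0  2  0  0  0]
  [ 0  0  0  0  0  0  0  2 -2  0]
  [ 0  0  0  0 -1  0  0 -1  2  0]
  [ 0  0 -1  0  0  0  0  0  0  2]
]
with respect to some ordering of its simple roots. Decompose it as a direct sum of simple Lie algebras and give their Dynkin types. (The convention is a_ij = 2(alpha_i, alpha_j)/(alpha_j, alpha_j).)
The diagram associated to this matrix has two connected components: the simple roots {alpha_2, alpha_4, alpha_5, alpha_6, alpha_8, alpha_9} form a chain of 6 nodes with a double edge at one end; the terminal node there is the unique long simple root (C_6), and {alpha_1, alpha_3, alpha_7, alpha_10} form a chain of 4 nodes with a double edge between the middle two (F_4). A semisimple Lie algebra decomposes uniquely as the direct sum of simple ideals, one per connected component of its Dynkin diagram, so g ≅ C_6 ⊕ F_4 (dimension 78 + 52 = 130).

C_6 + F_4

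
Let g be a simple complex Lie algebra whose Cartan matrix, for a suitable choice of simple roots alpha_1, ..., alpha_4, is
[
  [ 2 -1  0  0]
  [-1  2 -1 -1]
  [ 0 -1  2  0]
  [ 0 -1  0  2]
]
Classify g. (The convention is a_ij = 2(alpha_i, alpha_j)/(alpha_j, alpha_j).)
The matrix has rank 4 with 2's on the diagonal. Reading the off-diagonal entries as Dynkin edges (a single edge where a_ij = a_ji = -1; a double or triple edge where a_ij * a_ji = 2 or 3), the diagram is a chain of 2 nodes with a fork of two nodes at one end (D_4). One simple-root ordering that puts it in standard form is (alpha_4, alpha_2, alpha_3, alpha_1). So the algebra is type D_4, i.e. so(8).

D_4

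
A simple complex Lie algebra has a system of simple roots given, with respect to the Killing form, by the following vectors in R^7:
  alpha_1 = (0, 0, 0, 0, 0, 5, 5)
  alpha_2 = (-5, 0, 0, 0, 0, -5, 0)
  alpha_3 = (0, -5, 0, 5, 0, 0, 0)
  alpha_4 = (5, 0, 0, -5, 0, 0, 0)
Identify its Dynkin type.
A_4 (sl(5))

Compute the Cartan integers a_ij = 2(alpha_i, alpha_j)/(alpha_j, alpha_j); the resulting 4x4 Cartan matrix is
[[2, -1, 0, 0], [-1, 2, 0, -1], [0, 0, 2, -1], [0, -1, -1, 2]].
All simple roots have the same length, so the diagram is simply laced. The associated Dynkin diagram is a chain of 4 nodes with single edges (A_4), so the type is A_4 (the algebra sl(5)).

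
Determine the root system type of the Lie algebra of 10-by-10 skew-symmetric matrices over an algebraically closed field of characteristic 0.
D_5

This is so(10) with 10 even, which has dimension 10(10-1)/2 = 45 and rank 10/2 = 5. In the classification of classical Lie algebras, the orthogonal algebra so(2n) in an even number of variables has type D_n; here n = 5, so the Dynkin diagram is a chain of 3 nodes with a fork of two nodes at one end (D_5). Hence the type is D_5.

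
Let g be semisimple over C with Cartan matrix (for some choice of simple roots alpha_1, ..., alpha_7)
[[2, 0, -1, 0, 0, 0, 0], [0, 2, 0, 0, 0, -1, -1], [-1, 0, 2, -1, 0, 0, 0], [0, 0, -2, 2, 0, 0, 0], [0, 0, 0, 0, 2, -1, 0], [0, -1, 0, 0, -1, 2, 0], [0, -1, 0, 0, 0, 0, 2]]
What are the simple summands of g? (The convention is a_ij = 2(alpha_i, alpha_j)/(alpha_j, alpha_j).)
The diagram associated to this matrix has two connected components: the simple roots {alpha_2, alpha_5, alpha_6, alpha_7} form a chain of 4 nodes with single edges (A_4), and {alpha_1, alpha_3, alpha_4} form a chain of 3 nodes with a double edge at one end; the terminal node there is the unique long simple root (C_3). A semisimple Lie algebra decomposes uniquely as the direct sum of simple ideals, one per connected component of its Dynkin diagram, so g ≅ A_4 ⊕ C_3 (dimension 24 + 21 = 45).

type A_4 + type C_3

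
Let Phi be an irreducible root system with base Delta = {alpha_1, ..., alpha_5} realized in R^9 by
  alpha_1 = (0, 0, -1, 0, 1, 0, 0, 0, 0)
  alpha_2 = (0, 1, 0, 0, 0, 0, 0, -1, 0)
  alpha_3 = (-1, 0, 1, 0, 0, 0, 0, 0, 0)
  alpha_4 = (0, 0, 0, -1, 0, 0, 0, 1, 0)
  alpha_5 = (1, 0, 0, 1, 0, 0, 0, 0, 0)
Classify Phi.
Compute the Cartan integers a_ij = 2(alpha_i, alpha_j)/(alpha_j, alpha_j); the resulting 5x5 Cartan matrix is
[[2, 0, -1, 0, 0], [0, 2, 0, -1, 0], [-1, 0, 2, 0, -1], [0, -1, 0, 2, -1], [0, 0, -1, -1, 2]].
All simple roots have the same length, so the diagram is simply laced. The associated Dynkin diagram is a chain of 5 nodes with single edges (A_5), so the type is A_5 (the algebra sl(6)).

A_5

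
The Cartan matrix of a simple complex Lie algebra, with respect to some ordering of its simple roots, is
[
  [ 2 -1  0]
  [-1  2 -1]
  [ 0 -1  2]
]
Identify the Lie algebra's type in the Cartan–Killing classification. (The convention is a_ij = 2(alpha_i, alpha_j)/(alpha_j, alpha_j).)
A_3

The matrix has rank 3 with 2's on the diagonal. Reading the off-diagonal entries as Dynkin edges (a single edge where a_ij = a_ji = -1; a double or triple edge where a_ij * a_ji = 2 or 3), the diagram is a chain of 3 nodes with single edges (A_3). One simple-root ordering that puts it in standard form is (alpha_1, alpha_2, alpha_3). So the algebra is type A_3, i.e. sl(4).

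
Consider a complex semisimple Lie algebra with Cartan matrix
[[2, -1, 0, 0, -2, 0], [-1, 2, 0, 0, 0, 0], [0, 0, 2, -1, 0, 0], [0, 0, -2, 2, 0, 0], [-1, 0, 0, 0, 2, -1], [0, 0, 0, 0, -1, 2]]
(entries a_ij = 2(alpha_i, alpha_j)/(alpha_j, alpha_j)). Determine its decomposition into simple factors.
The diagram associated to this matrix has two connected components: the simple roots {alpha_3, alpha_4} form a chain of 2 nodes with a double edge at one end; the terminal node there is the unique short simple root (B_2), and {alpha_1, alpha_2, alpha_5, alpha_6} form a chain of 4 nodes with a double edge between the middle two (F_4). A semisimple Lie algebra decomposes uniquely as the direct sum of simple ideals, one per connected component of its Dynkin diagram, so g ≅ B_2 ⊕ F_4 (dimension 10 + 52 = 62).

type B_2 ⊕ type F_4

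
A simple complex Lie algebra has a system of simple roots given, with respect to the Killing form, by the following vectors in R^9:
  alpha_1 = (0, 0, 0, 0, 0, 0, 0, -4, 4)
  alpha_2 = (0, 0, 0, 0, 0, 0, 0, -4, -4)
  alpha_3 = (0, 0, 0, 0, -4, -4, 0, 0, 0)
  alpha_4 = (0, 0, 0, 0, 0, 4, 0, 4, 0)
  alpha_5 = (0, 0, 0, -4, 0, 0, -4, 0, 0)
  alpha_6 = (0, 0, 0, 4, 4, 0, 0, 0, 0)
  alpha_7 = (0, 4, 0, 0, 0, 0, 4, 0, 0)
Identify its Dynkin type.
Compute the Cartan integers a_ij = 2(alpha_i, alpha_j)/(alpha_j, alpha_j); the resulting 7x7 Cartan matrix is
[[2, 0, 0, -1, 0, 0, 0], [0, 2, 0, -1, 0, 0, 0], [0, 0, 2, -1, 0, -1, 0], [-1, -1, -1, 2, 0, 0, 0], [0, 0, 0, 0, 2, -1, -1], [0, 0, -1, 0, -1, 2, 0], [0, 0, 0, 0, -1, 0, 2]].
All simple roots have the same length, so the diagram is simply laced. The associated Dynkin diagram is a chain of 5 nodes with a fork of two nodes at one end (D_7), so the type is D_7 (the algebra so(14)).

D_7 (so(14))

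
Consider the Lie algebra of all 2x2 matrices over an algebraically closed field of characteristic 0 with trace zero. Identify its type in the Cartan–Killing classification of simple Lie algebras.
This is sl(2), which has dimension 2^2 - 1 = 3 and rank 2 - 1 = 1 (a Cartan subalgebra is the diagonal traceless matrices). In the classification of classical Lie algebras, the special linear algebra sl(n+1) has type A_n; here n = 1, so the Dynkin diagram is a chain of 1 nodes with single edges (A_1). Hence the type is A_1.

A_1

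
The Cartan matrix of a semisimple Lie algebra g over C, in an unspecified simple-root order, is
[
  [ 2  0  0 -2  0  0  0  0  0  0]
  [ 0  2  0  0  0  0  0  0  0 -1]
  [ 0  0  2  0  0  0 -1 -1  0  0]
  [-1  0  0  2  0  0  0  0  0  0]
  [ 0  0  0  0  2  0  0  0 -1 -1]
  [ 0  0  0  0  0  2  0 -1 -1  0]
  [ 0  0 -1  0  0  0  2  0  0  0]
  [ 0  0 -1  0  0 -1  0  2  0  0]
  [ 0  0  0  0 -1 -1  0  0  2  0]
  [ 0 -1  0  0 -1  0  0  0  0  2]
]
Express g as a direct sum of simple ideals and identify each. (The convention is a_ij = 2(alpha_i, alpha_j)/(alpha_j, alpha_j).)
A8 + B2

The diagram associated to this matrix has two connected components: the simple roots {alpha_2, alpha_3, alpha_5, alpha_6, alpha_7, alpha_8, alpha_9, alpha_10} form a chain of 8 nodes with single edges (A_8), and {alpha_1, alpha_4} form a chain of 2 nodes with a double edge at one end; the terminal node there is the unique short simple root (B_2). A semisimple Lie algebra decomposes uniquely as the direct sum of simple ideals, one per connected component of its Dynkin diagram, so g ≅ A_8 ⊕ B_2 (dimension 80 + 10 = 90).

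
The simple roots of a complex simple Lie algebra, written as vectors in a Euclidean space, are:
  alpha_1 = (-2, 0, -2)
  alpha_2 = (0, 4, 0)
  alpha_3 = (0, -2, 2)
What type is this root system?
C3

Compute the Cartan integers a_ij = 2(alpha_i, alpha_j)/(alpha_j, alpha_j); the resulting 3x3 Cartan matrix is
[[2, 0, -1], [0, 2, -2], [-1, -1, 2]].
The roots have two lengths (squared-length ratio 2:1); the short ones are alpha_{1,3}. The associated Dynkin diagram is a chain of 3 nodes with a double edge at one end; the terminal node there is the unique long simple root (C_3), so the type is C_3 (the algebra sp(6)).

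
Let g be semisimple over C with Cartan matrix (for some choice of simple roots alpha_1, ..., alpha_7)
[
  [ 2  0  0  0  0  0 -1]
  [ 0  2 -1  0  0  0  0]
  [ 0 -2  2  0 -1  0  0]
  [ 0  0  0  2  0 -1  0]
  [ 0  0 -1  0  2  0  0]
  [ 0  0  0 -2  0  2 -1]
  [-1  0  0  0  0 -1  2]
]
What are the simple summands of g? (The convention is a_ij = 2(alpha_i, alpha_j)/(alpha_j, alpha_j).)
The diagram associated to this matrix has two connected components: the simple roots {alpha_2, alpha_3, alpha_5} form a chain of 3 nodes with a double edge at one end; the terminal node there is the unique short simple root (B_3), and {alpha_1, alpha_4, alpha_6, alpha_7} form a chain of 4 nodes with a double edge at one end; the terminal node there is the unique short simple root (B_4). A semisimple Lie algebra decomposes uniquely as the direct sum of simple ideals, one per connected component of its Dynkin diagram, so g ≅ B_3 ⊕ B_4 (dimension 21 + 36 = 57).

B3 + B4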